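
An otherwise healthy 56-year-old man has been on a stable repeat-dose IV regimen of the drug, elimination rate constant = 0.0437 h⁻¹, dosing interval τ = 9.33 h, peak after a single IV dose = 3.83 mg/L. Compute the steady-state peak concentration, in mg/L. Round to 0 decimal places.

11 mg/L

e^(−kτ) = e^(−0.04370 × 9.33) = 0.6652
Accumulation ratio R = 1 / (1 − e^(−kτ)) = 1 / (1 − 0.6652) = 2.987
Steady-state peak = C₀ × R = 3.83 × 2.987 = 11.44 mg/L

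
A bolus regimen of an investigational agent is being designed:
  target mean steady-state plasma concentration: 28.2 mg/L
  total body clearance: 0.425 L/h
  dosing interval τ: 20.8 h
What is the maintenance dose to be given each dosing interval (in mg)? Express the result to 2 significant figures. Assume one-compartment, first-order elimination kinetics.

250 mg

At steady state, Dose/τ = Css × CL.
Dose = Css × CL × τ = 28.2 × 0.4250 × 20.8 = 249.3 mg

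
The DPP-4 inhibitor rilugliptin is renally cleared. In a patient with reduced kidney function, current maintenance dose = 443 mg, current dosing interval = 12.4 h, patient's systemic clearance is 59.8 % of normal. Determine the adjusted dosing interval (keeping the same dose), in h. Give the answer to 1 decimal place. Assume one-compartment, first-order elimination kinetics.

To keep the same average steady-state level, dosing rate must scale with clearance.
CL ratio = 59.8 / 100 = 0.5980
New interval (same dose) = 12.4 / 0.5980 = 20.74 h

20.7 h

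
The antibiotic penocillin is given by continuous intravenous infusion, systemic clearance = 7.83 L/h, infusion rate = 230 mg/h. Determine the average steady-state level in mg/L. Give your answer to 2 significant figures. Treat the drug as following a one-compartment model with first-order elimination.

29 mg/L

At steady state Css = R₀ / CL = 230 / 7.830 = 29.37 mg/L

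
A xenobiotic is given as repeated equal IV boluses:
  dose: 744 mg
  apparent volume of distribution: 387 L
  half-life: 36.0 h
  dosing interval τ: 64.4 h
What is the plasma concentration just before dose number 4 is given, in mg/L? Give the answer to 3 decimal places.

C₀ per dose = Dose / Vd = 744 / 387 = 1.922 mg/L
k = ln2 / t½ = 0.693147 / 36.0 = 0.01925 h⁻¹
Fraction remaining after one interval: r = e^(−kτ) = e^(−0.01925 × 64.4) = 0.2895
Before dose 4, 3 doses have been given (aged 1τ, 2τ, 3τ).
C_trough = C₀ × (r + r² + … + r^3) = C₀ × r(1−r^3)/(1−r)
        = 1.922 × 0.2895 × (1 − 0.02426) / (1 − 0.2895) = 0.7641 mg/L

0.764 mg/L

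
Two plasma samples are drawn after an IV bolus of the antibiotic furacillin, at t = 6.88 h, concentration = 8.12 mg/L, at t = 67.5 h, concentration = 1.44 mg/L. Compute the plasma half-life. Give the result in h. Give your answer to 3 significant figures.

k = ln(C₁/C₂) / (t₂ − t₁) = ln(8.12/1.44) / (67.5 − 6.88)
  = 1.730 / 60.62 = 0.02854 h⁻¹
t½ = ln2 / k = 0.693147 / 0.02854 = 24.29 h

24.3 h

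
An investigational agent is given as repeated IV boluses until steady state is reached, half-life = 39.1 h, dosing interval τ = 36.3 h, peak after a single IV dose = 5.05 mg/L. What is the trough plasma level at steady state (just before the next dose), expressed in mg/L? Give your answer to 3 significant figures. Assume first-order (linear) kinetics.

5.59 mg/L

k = ln2 / t½ = 0.693147 / 39.1 = 0.01773 h⁻¹
e^(−kτ) = e^(−0.01773 × 36.3) = 0.5254
Accumulation ratio R = 1 / (1 − e^(−kτ)) = 1 / (1 − 0.5254) = 2.107
Steady-state trough = C₀ × R × e^(−kτ) = 5.05 × 2.107 × 0.5254 = 5.590 mg/L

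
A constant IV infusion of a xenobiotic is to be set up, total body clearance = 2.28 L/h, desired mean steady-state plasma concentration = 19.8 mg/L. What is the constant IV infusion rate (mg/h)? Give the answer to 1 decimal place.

45.1 mg/h

At steady state, infusion rate R₀ = Css × CL = 19.8 × 2.280 = 45.14 mg/h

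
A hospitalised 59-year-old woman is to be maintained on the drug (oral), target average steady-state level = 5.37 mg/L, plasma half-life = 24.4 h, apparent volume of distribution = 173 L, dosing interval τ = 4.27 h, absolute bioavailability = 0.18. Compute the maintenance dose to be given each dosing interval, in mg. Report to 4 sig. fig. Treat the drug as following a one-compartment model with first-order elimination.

626.1 mg

k = ln2 / t½ = 0.693147 / 24.4 = 0.02841 h⁻¹
CL = k × Vd = 0.02841 × 173 = 4.915 L/h
At steady state, F × (Dose/τ) = Css × CL.
Dose = Css × CL × τ / F = 5.37 × 4.915 × 4.27 / 0.18 = 626.1 mg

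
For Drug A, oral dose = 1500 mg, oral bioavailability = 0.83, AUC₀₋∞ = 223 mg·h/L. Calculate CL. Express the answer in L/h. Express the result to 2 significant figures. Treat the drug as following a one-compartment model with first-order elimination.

CL = F·Dose / AUC = 0.83 × 1500 / 223 = 5.583 L/h

5.6 L/h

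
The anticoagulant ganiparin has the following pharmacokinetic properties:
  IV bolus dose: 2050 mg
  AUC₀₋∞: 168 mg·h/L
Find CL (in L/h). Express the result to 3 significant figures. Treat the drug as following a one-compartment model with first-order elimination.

CL = Dose / AUC = 2050 / 168 = 12.20 L/h

12.2 L/h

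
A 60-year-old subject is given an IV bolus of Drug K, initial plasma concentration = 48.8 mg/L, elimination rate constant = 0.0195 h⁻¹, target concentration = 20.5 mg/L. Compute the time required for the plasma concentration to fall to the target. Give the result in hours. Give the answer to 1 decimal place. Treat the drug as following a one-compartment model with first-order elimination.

44.5 h

t = ln(C₀ / C) / k = ln(48.80 / 20.5) / 0.01950
  = ln(2.380) / 0.01950 = 0.8671 / 0.01950 = 44.47 h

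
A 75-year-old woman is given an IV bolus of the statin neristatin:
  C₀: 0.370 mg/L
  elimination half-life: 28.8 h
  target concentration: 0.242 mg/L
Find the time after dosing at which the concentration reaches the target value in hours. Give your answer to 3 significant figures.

17.6 h

k = ln2 / t½ = 0.693147 / 28.8 = 0.02407 h⁻¹
t = ln(C₀ / C) / k = ln(0.3700 / 0.242) / 0.02407
  = ln(1.529) / 0.02407 = 0.4246 / 0.02407 = 17.64 h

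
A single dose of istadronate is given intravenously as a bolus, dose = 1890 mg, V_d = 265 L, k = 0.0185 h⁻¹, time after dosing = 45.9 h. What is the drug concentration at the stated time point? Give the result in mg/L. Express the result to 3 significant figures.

C₀ = Dose / Vd = 1890 / 265 = 7.132 mg/L
C = C₀ · e^(−k·t) = 7.132 × e^(−0.01850 × 45.9)
  = 7.132 × 0.4278 = 3.051 mg/L

3.05 mg/L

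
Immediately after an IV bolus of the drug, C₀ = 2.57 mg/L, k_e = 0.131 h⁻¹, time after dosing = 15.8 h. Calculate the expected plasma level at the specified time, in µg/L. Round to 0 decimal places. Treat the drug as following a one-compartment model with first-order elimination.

324 µg/L

C = C₀ · e^(−k·t) = 2.570 × e^(−0.1310 × 15.8)
  = 2.570 × 0.1262 = 0.3243 mg/L
Convert: 0.3243 mg/L × 1000 = 324.3 µg/L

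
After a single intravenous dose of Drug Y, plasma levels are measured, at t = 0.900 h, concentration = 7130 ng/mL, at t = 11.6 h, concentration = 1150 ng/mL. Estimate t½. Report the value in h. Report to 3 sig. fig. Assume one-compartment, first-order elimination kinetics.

4.06 h

k = ln(C₁/C₂) / (t₂ − t₁) = ln(7130/1150) / (11.6 − 0.900)
  = 1.825 / 10.70 = 0.1706 h⁻¹
t½ = ln2 / k = 0.693147 / 0.1706 = 4.063 h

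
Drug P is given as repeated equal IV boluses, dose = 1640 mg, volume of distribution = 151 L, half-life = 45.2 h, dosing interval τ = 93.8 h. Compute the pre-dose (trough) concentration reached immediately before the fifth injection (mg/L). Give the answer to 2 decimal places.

3.37 mg/L

C₀ per dose = Dose / Vd = 1640 / 151 = 10.86 mg/L
k = ln2 / t½ = 0.693147 / 45.2 = 0.01534 h⁻¹
Fraction remaining after one interval: r = e^(−kτ) = e^(−0.01534 × 93.8) = 0.2372
Before dose 5, 4 doses have been given (aged 1τ, 2τ, 3τ, 4τ).
C_trough = C₀ × (r + r² + … + r^4) = C₀ × r(1−r^4)/(1−r)
        = 10.86 × 0.2372 × (1 − 0.003166) / (1 − 0.2372) = 3.366 mg/L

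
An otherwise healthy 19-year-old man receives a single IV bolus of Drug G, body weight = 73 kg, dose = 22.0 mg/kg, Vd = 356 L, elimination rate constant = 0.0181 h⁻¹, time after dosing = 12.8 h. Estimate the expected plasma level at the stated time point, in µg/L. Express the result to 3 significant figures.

Total dose = 22.0 × 73 = 1606 mg
C₀ = Dose / Vd = 1606 / 356 = 4.511 mg/L
C = C₀ · e^(−k·t) = 4.511 × e^(−0.01810 × 12.8)
  = 4.511 × 0.7932 = 3.578 mg/L
Convert: 3.578 mg/L × 1000 = 3578 µg/L

3580 µg/L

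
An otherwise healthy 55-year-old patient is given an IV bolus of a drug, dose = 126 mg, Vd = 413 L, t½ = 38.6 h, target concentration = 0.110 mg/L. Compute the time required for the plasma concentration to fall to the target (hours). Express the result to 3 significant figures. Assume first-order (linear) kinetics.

C₀ = Dose / Vd = 126.0 / 413 = 0.3051 mg/L
k = ln2 / t½ = 0.693147 / 38.6 = 0.01796 h⁻¹
t = ln(C₀ / C) / k = ln(0.3051 / 0.110) / 0.01796
  = ln(2.774) / 0.01796 = 1.020 / 0.01796 = 56.79 h

56.8 h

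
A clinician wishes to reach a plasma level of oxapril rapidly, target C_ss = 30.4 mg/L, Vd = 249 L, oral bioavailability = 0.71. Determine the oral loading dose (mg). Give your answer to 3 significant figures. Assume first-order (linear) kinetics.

LD = Css × Vd / F = 30.4 × 249 / 0.71 = 10660 mg

10700 mg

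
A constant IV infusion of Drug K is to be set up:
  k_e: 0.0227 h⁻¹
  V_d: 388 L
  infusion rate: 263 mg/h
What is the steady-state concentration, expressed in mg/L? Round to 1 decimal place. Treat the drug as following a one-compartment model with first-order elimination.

29.9 mg/L

CL = k × Vd = 0.02270 × 388 = 8.808 L/h
At steady state Css = R₀ / CL = 263 / 8.808 = 29.86 mg/L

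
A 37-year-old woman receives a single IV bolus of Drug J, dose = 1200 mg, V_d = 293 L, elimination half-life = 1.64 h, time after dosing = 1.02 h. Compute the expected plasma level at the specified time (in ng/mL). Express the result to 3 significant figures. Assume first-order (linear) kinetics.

C₀ = Dose / Vd = 1200 / 293 = 4.096 mg/L
k = ln2 / t½ = 0.693147 / 1.64 = 0.4227 h⁻¹
C = C₀ · e^(−k·t) = 4.096 × e^(−0.4227 × 1.02)
  = 4.096 × 0.6498 = 2.662 mg/L
Convert: 2.662 mg/L × 1000 = 2662 ng/mL

2660 ng/mL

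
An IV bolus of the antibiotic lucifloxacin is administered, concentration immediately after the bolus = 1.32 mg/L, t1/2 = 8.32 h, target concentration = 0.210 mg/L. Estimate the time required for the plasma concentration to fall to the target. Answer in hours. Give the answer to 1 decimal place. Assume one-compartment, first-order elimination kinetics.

k = ln2 / t½ = 0.693147 / 8.32 = 0.08331 h⁻¹
t = ln(C₀ / C) / k = ln(1.320 / 0.210) / 0.08331
  = ln(6.286) / 0.08331 = 1.838 / 0.08331 = 22.06 h

22.1 h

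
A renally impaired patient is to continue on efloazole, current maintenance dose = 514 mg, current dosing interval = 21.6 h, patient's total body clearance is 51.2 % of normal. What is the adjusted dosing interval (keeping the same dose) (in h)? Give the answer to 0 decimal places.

To keep the same average steady-state level, dosing rate must scale with clearance.
CL ratio = 51.2 / 100 = 0.5120
New interval (same dose) = 21.6 / 0.5120 = 42.19 h

42 h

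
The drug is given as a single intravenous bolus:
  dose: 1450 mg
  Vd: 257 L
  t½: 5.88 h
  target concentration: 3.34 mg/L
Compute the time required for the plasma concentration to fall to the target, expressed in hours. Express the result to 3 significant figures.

C₀ = Dose / Vd = 1450 / 257 = 5.642 mg/L
k = ln2 / t½ = 0.693147 / 5.88 = 0.1179 h⁻¹
t = ln(C₀ / C) / k = ln(5.642 / 3.34) / 0.1179
  = ln(1.689) / 0.1179 = 0.5241 / 0.1179 = 4.445 h

4.45 h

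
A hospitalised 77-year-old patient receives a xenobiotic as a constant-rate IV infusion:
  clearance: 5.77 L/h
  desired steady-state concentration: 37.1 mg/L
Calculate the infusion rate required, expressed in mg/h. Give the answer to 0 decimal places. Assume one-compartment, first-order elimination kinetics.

214 mg/h

At steady state, infusion rate R₀ = Css × CL = 37.1 × 5.770 = 214.1 mg/h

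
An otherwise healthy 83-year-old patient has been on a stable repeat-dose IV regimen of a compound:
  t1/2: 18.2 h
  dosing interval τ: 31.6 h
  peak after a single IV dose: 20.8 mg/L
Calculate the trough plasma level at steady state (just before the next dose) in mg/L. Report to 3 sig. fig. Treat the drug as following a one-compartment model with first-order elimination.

k = ln2 / t½ = 0.693147 / 18.2 = 0.03809 h⁻¹
e^(−kτ) = e^(−0.03809 × 31.6) = 0.3001
Accumulation ratio R = 1 / (1 − e^(−kτ)) = 1 / (1 − 0.3001) = 1.429
Steady-state trough = C₀ × R × e^(−kτ) = 20.8 × 1.429 × 0.3001 = 8.920 mg/L

8.92 mg/L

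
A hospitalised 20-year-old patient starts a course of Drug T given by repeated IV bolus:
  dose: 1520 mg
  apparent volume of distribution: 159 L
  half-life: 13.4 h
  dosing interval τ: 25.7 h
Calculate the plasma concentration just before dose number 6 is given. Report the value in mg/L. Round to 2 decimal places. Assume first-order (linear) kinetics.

C₀ per dose = Dose / Vd = 1520 / 159 = 9.560 mg/L
k = ln2 / t½ = 0.693147 / 13.4 = 0.05173 h⁻¹
Fraction remaining after one interval: r = e^(−kτ) = e^(−0.05173 × 25.7) = 0.2646
Before dose 6, 5 doses have been given (aged 1τ, 2τ, 3τ, 4τ, 5τ).
C_trough = C₀ × (r + r² + … + r^5) = C₀ × r(1−r^5)/(1−r)
        = 9.560 × 0.2646 × (1 − 0.001297) / (1 − 0.2646) = 3.435 mg/L

3.44 mg/L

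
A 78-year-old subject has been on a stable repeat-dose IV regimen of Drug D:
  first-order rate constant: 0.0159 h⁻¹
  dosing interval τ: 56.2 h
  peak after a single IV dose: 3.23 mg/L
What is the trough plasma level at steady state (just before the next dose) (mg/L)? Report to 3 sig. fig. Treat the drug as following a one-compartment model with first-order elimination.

2.24 mg/L

e^(−kτ) = e^(−0.01590 × 56.2) = 0.4092
Accumulation ratio R = 1 / (1 − e^(−kτ)) = 1 / (1 − 0.4092) = 1.693
Steady-state trough = C₀ × R × e^(−kτ) = 3.23 × 1.693 × 0.4092 = 2.238 mg/L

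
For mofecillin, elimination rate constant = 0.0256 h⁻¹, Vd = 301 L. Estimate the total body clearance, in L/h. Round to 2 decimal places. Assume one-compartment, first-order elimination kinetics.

CL = k × Vd = 0.0256 × 301 = 7.706 L/h

7.71 L/h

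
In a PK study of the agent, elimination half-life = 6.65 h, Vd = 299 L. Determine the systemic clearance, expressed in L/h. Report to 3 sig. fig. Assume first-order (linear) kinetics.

31.2 L/h

k = ln2 / t½ = 0.693147 / 6.65 = 0.1042 h⁻¹
CL = k × Vd = 0.1042 × 299 = 31.16 L/h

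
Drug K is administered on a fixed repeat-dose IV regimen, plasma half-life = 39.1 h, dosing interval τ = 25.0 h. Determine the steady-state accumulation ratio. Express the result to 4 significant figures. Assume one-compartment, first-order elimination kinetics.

2.793

k = ln2 / t½ = 0.693147 / 39.1 = 0.01773 h⁻¹
e^(−kτ) = e^(−0.01773 × 25.0) = 0.6419
Accumulation ratio R = 1 / (1 − e^(−kτ)) = 1 / (1 − 0.6419) = 2.793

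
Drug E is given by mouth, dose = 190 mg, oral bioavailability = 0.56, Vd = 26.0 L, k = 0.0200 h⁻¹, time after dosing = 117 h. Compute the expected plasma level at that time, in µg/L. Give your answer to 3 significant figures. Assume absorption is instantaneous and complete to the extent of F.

Amount reaching circulation = F × Dose = 0.56 × 190.0 = 106.4 mg
C₀ = F·Dose / Vd = 106.4 / 26.0 = 4.092 mg/L
C = C₀ · e^(−k·t) = 4.092 × e^(−0.02000 × 117)
  = 4.092 × 0.09633 = 0.3942 mg/L
Convert: 0.3942 mg/L × 1000 = 394.2 µg/L

394 µg/L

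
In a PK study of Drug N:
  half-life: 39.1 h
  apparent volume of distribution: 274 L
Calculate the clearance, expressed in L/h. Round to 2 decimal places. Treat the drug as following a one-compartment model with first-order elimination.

k = ln2 / t½ = 0.693147 / 39.1 = 0.01773 h⁻¹
CL = k × Vd = 0.01773 × 274 = 4.858 L/h

4.86 L/h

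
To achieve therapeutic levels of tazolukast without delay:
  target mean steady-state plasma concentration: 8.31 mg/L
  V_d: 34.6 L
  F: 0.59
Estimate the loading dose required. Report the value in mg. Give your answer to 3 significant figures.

487 mg

LD = Css × Vd / F = 8.31 × 34.6 / 0.59 = 487.3 mg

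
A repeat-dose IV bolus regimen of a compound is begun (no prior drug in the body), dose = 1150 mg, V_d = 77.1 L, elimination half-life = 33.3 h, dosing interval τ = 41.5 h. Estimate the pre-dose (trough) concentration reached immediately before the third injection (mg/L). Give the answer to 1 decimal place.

C₀ per dose = Dose / Vd = 1150 / 77.1 = 14.92 mg/L
k = ln2 / t½ = 0.693147 / 33.3 = 0.02082 h⁻¹
Fraction remaining after one interval: r = e^(−kτ) = e^(−0.02082 × 41.5) = 0.4215
Before dose 3, 2 doses have been given (aged 1τ, 2τ).
C_trough = C₀ × (r + r²) = 14.92 × (0.4215 + 0.1777) = 8.940 mg/L

8.9 mg/L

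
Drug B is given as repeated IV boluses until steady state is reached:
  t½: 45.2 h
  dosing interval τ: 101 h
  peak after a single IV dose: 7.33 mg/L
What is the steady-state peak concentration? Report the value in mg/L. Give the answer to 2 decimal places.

k = ln2 / t½ = 0.693147 / 45.2 = 0.01534 h⁻¹
e^(−kτ) = e^(−0.01534 × 101) = 0.2124
Accumulation ratio R = 1 / (1 − e^(−kτ)) = 1 / (1 − 0.2124) = 1.270
Steady-state peak = C₀ × R = 7.33 × 1.270 = 9.309 mg/L

9.31 mg/L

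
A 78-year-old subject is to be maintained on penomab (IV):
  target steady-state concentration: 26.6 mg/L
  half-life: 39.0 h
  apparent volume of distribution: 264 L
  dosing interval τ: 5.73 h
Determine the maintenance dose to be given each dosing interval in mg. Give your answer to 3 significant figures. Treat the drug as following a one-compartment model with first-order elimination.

715 mg

k = ln2 / t½ = 0.693147 / 39.0 = 0.01777 h⁻¹
CL = k × Vd = 0.01777 × 264 = 4.691 L/h
At steady state, Dose/τ = Css × CL.
Dose = Css × CL × τ = 26.6 × 4.691 × 5.73 = 715.0 mg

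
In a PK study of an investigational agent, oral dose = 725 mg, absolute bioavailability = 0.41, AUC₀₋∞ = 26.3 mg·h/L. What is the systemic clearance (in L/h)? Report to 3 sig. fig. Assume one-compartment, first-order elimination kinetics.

11.3 L/h

CL = F·Dose / AUC = 0.41 × 725 / 26.3 = 11.30 L/h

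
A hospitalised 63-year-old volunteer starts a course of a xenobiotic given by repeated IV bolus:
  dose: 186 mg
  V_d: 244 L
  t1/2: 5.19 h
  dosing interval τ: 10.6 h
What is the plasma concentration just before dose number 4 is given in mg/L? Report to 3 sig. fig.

C₀ per dose = Dose / Vd = 186 / 244 = 0.7623 mg/L
k = ln2 / t½ = 0.693147 / 5.19 = 0.1336 h⁻¹
Fraction remaining after one interval: r = e^(−kτ) = e^(−0.1336 × 10.6) = 0.2426
Before dose 4, 3 doses have been given (aged 1τ, 2τ, 3τ).
C_trough = C₀ × (r + r² + … + r^3) = C₀ × r(1−r^3)/(1−r)
        = 0.7623 × 0.2426 × (1 − 0.01428) / (1 − 0.2426) = 0.2407 mg/L

0.241 mg/L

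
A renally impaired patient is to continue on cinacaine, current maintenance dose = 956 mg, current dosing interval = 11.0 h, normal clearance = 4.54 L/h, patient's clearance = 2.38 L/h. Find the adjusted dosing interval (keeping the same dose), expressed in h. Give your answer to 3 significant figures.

21.0 h

To keep the same average steady-state level, dosing rate must scale with clearance.
CL ratio = 2.38 / 4.54 = 0.5242
New interval (same dose) = 11.0 / 0.5242 = 20.98 h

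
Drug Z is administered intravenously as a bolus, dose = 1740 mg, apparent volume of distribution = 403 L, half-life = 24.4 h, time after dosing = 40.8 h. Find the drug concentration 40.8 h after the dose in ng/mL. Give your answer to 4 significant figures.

C₀ = Dose / Vd = 1740 / 403 = 4.318 mg/L
k = ln2 / t½ = 0.693147 / 24.4 = 0.02841 h⁻¹
C = C₀ · e^(−k·t) = 4.318 × e^(−0.02841 × 40.8)
  = 4.318 × 0.3138 = 1.355 mg/L
Convert: 1.355 mg/L × 1000 = 1355 ng/mL

1355 ng/mL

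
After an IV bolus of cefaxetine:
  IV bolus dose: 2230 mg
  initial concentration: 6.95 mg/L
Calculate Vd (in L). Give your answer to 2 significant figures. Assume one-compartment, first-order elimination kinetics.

320 L

Vd = Dose / C₀ = 2230 / 6.95 = 320.9 L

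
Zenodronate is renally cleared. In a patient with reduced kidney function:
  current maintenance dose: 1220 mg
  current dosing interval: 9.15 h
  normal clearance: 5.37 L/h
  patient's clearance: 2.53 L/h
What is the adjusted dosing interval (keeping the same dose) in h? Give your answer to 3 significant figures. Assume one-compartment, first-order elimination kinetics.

To keep the same average steady-state level, dosing rate must scale with clearance.
CL ratio = 2.53 / 5.37 = 0.4711
New interval (same dose) = 9.15 / 0.4711 = 19.42 h

19.4 h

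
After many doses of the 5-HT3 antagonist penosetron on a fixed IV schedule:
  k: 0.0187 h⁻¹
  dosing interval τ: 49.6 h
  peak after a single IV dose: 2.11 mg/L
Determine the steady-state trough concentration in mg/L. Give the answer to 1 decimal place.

e^(−kτ) = e^(−0.01870 × 49.6) = 0.3955
Accumulation ratio R = 1 / (1 − e^(−kτ)) = 1 / (1 − 0.3955) = 1.654
Steady-state trough = C₀ × R × e^(−kτ) = 2.11 × 1.654 × 0.3955 = 1.380 mg/L

1.4 mg/L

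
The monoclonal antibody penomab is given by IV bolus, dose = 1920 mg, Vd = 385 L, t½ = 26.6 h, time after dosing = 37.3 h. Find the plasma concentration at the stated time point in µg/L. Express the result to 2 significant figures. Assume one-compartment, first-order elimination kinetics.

C₀ = Dose / Vd = 1920 / 385 = 4.987 mg/L
k = ln2 / t½ = 0.693147 / 26.6 = 0.02606 h⁻¹
C = C₀ · e^(−k·t) = 4.987 × e^(−0.02606 × 37.3)
  = 4.987 × 0.3783 = 1.887 mg/L
Convert: 1.887 mg/L × 1000 = 1887 µg/L

1900 µg/L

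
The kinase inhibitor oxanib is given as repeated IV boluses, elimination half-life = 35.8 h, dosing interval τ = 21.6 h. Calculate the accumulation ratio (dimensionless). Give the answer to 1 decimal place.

2.9

k = ln2 / t½ = 0.693147 / 35.8 = 0.01936 h⁻¹
e^(−kτ) = e^(−0.01936 × 21.6) = 0.6582
Accumulation ratio R = 1 / (1 − e^(−kτ)) = 1 / (1 − 0.6582) = 2.926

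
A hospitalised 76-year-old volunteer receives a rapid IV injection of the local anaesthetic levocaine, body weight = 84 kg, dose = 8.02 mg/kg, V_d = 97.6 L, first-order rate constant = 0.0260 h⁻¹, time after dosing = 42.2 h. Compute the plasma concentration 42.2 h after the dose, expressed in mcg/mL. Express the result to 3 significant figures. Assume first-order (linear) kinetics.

2.30 mcg/mL

Total dose = 8.02 × 84 = 673.7 mg
C₀ = Dose / Vd = 673.7 / 97.6 = 6.903 mg/L
C = C₀ · e^(−k·t) = 6.903 × e^(−0.02600 × 42.2)
  = 6.903 × 0.3338 = 2.304 mg/L
(2.304 mg/L = 2.304 mcg/mL)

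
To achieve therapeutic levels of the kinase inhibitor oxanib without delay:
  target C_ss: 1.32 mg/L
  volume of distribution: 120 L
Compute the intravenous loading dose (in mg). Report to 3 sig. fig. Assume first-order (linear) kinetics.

LD = Css × Vd = 1.32 × 120 = 158.4 mg

158 mg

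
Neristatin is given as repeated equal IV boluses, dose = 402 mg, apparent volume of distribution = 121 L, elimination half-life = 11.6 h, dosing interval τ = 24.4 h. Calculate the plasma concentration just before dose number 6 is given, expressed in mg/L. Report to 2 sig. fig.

1.0 mg/L

C₀ per dose = Dose / Vd = 402 / 121 = 3.322 mg/L
k = ln2 / t½ = 0.693147 / 11.6 = 0.05975 h⁻¹
Fraction remaining after one interval: r = e^(−kτ) = e^(−0.05975 × 24.4) = 0.2327
Before dose 6, 5 doses have been given (aged 1τ, 2τ, 3τ, 4τ, 5τ).
C_trough = C₀ × (r + r² + … + r^5) = C₀ × r(1−r^5)/(1−r)
        = 3.322 × 0.2327 × (1 − 0.0006823) / (1 − 0.2327) = 1.007 mg/L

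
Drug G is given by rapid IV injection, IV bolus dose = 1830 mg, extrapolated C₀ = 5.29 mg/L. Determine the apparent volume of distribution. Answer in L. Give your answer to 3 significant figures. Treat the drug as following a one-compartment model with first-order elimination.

Vd = Dose / C₀ = 1830 / 5.29 = 345.9 L

346 L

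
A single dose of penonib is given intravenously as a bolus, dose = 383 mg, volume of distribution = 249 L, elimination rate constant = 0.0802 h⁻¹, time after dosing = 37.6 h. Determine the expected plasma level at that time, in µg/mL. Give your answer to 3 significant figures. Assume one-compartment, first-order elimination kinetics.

0.0754 µg/mL

C₀ = Dose / Vd = 383.0 / 249 = 1.538 mg/L
C = C₀ · e^(−k·t) = 1.538 × e^(−0.08020 × 37.6)
  = 1.538 × 0.04902 = 0.07539 mg/L
(0.07539 mg/L = 0.07539 µg/mL)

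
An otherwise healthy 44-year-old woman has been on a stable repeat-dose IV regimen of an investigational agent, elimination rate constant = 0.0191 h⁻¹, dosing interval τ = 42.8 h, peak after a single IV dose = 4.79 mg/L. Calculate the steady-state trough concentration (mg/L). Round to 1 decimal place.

e^(−kτ) = e^(−0.01910 × 42.8) = 0.4415
Accumulation ratio R = 1 / (1 − e^(−kτ)) = 1 / (1 − 0.4415) = 1.791
Steady-state trough = C₀ × R × e^(−kτ) = 4.79 × 1.791 × 0.4415 = 3.788 mg/L

3.8 mg/L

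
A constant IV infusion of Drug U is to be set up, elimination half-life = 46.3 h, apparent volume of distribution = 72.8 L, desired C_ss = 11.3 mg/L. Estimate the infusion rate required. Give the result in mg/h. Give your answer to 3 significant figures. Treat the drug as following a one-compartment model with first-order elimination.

12.3 mg/h

k = ln2 / t½ = 0.693147 / 46.3 = 0.01497 h⁻¹
CL = k × Vd = 0.01497 × 72.8 = 1.090 L/h
At steady state, infusion rate R₀ = Css × CL = 11.3 × 1.090 = 12.32 mg/h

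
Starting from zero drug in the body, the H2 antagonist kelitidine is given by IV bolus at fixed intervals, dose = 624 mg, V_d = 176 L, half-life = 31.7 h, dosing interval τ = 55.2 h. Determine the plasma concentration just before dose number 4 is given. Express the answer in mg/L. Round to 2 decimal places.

1.47 mg/L

C₀ per dose = Dose / Vd = 624 / 176 = 3.545 mg/L
k = ln2 / t½ = 0.693147 / 31.7 = 0.02187 h⁻¹
Fraction remaining after one interval: r = e^(−kτ) = e^(−0.02187 × 55.2) = 0.2990
Before dose 4, 3 doses have been given (aged 1τ, 2τ, 3τ).
C_trough = C₀ × (r + r² + … + r^3) = C₀ × r(1−r^3)/(1−r)
        = 3.545 × 0.2990 × (1 − 0.02673) / (1 − 0.2990) = 1.472 mg/L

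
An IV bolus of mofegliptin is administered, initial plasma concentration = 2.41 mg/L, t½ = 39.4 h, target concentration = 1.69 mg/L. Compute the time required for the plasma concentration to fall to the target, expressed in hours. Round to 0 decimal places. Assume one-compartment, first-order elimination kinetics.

k = ln2 / t½ = 0.693147 / 39.4 = 0.01759 h⁻¹
t = ln(C₀ / C) / k = ln(2.410 / 1.69) / 0.01759
  = ln(1.426) / 0.01759 = 0.3549 / 0.01759 = 20.18 h

20 h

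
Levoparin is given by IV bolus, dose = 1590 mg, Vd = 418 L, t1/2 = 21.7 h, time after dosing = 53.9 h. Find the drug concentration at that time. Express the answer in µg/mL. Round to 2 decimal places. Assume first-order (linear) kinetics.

0.68 µg/mL

C₀ = Dose / Vd = 1590 / 418 = 3.804 mg/L
k = ln2 / t½ = 0.693147 / 21.7 = 0.03194 h⁻¹
C = C₀ · e^(−k·t) = 3.804 × e^(−0.03194 × 53.9)
  = 3.804 × 0.1788 = 0.6802 mg/L
(0.6802 mg/L = 0.6802 µg/mL)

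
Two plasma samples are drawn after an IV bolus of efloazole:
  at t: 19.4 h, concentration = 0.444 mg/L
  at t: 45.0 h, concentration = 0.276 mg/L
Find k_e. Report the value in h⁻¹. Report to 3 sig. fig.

k = ln(C₁/C₂) / (t₂ − t₁) = ln(0.444/0.276) / (45.0 − 19.4)
  = 0.4754 / 25.60 = 0.01857 h⁻¹

0.0186 h⁻¹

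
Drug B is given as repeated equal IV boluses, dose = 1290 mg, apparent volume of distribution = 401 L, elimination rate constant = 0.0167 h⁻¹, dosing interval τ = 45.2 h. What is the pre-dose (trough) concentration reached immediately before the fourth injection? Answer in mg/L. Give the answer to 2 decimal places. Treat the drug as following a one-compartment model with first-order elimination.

C₀ per dose = Dose / Vd = 1290 / 401 = 3.217 mg/L
Fraction remaining after one interval: r = e^(−kτ) = e^(−0.01670 × 45.2) = 0.4701
Before dose 4, 3 doses have been given (aged 1τ, 2τ, 3τ).
C_trough = C₀ × (r + r² + … + r^3) = C₀ × r(1−r^3)/(1−r)
        = 3.217 × 0.4701 × (1 − 0.1039) / (1 − 0.4701) = 2.557 mg/L

2.56 mg/L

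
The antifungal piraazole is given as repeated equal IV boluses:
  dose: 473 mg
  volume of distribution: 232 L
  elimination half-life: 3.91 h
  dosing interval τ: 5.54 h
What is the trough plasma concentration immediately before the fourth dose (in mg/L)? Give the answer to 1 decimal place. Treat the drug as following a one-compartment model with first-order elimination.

1.2 mg/L

C₀ per dose = Dose / Vd = 473 / 232 = 2.039 mg/L
k = ln2 / t½ = 0.693147 / 3.91 = 0.1773 h⁻¹
Fraction remaining after one interval: r = e^(−kτ) = e^(−0.1773 × 5.54) = 0.3745
Before dose 4, 3 doses have been given (aged 1τ, 2τ, 3τ).
C_trough = C₀ × (r + r² + … + r^3) = C₀ × r(1−r^3)/(1−r)
        = 2.039 × 0.3745 × (1 − 0.05252) / (1 − 0.3745) = 1.157 mg/L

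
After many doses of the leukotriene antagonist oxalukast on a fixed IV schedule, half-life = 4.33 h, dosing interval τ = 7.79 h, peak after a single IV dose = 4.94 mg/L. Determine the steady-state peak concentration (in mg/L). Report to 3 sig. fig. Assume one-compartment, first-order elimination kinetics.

k = ln2 / t½ = 0.693147 / 4.33 = 0.1601 h⁻¹
e^(−kτ) = e^(−0.1601 × 7.79) = 0.2873
Accumulation ratio R = 1 / (1 − e^(−kτ)) = 1 / (1 − 0.2873) = 1.403
Steady-state peak = C₀ × R = 4.94 × 1.403 = 6.931 mg/L

6.93 mg/L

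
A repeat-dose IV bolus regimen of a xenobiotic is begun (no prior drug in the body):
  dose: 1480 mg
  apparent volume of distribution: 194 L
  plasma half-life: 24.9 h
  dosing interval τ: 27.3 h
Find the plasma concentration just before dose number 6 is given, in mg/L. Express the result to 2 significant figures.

6.6 mg/L

C₀ per dose = Dose / Vd = 1480 / 194 = 7.629 mg/L
k = ln2 / t½ = 0.693147 / 24.9 = 0.02784 h⁻¹
Fraction remaining after one interval: r = e^(−kτ) = e^(−0.02784 × 27.3) = 0.4677
Before dose 6, 5 doses have been given (aged 1τ, 2τ, 3τ, 4τ, 5τ).
C_trough = C₀ × (r + r² + … + r^5) = C₀ × r(1−r^5)/(1−r)
        = 7.629 × 0.4677 × (1 − 0.02238) / (1 − 0.4677) = 6.553 mg/L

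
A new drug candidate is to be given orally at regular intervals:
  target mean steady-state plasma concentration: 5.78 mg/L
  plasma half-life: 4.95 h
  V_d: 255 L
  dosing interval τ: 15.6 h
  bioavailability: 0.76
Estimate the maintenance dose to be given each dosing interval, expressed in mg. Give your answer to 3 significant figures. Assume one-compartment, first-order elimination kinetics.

k = ln2 / t½ = 0.693147 / 4.95 = 0.1400 h⁻¹
CL = k × Vd = 0.1400 × 255 = 35.70 L/h
At steady state, F × (Dose/τ) = Css × CL.
Dose = Css × CL × τ / F = 5.78 × 35.70 × 15.6 / 0.76 = 4236 mg

4240 mg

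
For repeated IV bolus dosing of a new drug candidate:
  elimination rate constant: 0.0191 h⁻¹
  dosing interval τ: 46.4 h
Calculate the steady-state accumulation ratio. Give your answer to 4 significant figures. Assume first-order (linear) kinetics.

e^(−kτ) = e^(−0.01910 × 46.4) = 0.4122
Accumulation ratio R = 1 / (1 − e^(−kτ)) = 1 / (1 − 0.4122) = 1.701

1.701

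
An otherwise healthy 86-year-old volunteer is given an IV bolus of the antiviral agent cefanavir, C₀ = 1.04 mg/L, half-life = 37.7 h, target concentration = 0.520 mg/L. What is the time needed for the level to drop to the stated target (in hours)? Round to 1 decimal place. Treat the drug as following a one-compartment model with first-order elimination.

37.7 h

k = ln2 / t½ = 0.693147 / 37.7 = 0.01839 h⁻¹
t = ln(C₀ / C) / k = ln(1.040 / 0.520) / 0.01839
  = ln(2.000) / 0.01839 = 0.6931 / 0.01839 = 37.69 h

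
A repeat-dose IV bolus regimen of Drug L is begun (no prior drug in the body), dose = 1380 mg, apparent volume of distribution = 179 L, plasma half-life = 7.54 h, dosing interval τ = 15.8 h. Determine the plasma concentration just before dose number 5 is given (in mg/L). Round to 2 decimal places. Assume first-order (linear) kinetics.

C₀ per dose = Dose / Vd = 1380 / 179 = 7.709 mg/L
k = ln2 / t½ = 0.693147 / 7.54 = 0.09193 h⁻¹
Fraction remaining after one interval: r = e^(−kτ) = e^(−0.09193 × 15.8) = 0.2340
Before dose 5, 4 doses have been given (aged 1τ, 2τ, 3τ, 4τ).
C_trough = C₀ × (r + r² + … + r^4) = C₀ × r(1−r^4)/(1−r)
        = 7.709 × 0.2340 × (1 − 0.002998) / (1 − 0.2340) = 2.348 mg/L

2.35 mg/L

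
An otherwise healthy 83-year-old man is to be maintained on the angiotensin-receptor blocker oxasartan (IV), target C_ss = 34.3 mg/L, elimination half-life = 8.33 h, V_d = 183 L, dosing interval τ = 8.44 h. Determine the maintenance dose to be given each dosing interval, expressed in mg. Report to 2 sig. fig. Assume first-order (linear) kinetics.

k = ln2 / t½ = 0.693147 / 8.33 = 0.08321 h⁻¹
CL = k × Vd = 0.08321 × 183 = 15.23 L/h
At steady state, Dose/τ = Css × CL.
Dose = Css × CL × τ = 34.3 × 15.23 × 8.44 = 4409 mg

4400 mg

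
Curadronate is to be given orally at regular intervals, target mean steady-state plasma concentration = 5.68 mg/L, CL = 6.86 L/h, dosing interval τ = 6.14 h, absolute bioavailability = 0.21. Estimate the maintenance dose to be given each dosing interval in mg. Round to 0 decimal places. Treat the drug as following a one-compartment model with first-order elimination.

1139 mg

At steady state, F × (Dose/τ) = Css × CL.
Dose = Css × CL × τ / F = 5.68 × 6.860 × 6.14 / 0.21 = 1139 mg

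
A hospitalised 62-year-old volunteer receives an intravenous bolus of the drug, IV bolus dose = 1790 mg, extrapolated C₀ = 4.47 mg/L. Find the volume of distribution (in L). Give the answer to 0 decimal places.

400 L

Vd = Dose / C₀ = 1790 / 4.47 = 400.4 L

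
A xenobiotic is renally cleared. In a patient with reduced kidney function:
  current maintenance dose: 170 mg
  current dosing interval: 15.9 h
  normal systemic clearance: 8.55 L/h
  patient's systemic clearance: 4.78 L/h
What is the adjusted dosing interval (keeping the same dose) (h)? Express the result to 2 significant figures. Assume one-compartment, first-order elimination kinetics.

To keep the same average steady-state level, dosing rate must scale with clearance.
CL ratio = 4.78 / 8.55 = 0.5591
New interval (same dose) = 15.9 / 0.5591 = 28.44 h

28 h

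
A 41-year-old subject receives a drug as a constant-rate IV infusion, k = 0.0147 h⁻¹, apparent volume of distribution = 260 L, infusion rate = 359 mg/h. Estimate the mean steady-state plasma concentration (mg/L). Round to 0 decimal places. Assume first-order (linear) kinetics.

CL = k × Vd = 0.01470 × 260 = 3.822 L/h
At steady state Css = R₀ / CL = 359 / 3.822 = 93.93 mg/L

94 mg/L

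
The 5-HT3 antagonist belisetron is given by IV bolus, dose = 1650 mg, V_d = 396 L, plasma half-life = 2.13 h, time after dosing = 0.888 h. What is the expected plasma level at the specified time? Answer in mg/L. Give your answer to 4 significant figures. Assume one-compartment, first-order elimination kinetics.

C₀ = Dose / Vd = 1650 / 396 = 4.167 mg/L
k = ln2 / t½ = 0.693147 / 2.13 = 0.3254 h⁻¹
C = C₀ · e^(−k·t) = 4.167 × e^(−0.3254 × 0.888)
  = 4.167 × 0.7490 = 3.121 mg/L

3.121 mg/L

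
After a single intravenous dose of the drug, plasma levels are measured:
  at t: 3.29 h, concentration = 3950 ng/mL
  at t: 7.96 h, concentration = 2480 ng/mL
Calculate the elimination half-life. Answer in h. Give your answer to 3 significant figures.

k = ln(C₁/C₂) / (t₂ − t₁) = ln(3950/2480) / (7.96 − 3.29)
  = 0.4655 / 4.670 = 0.09968 h⁻¹
t½ = ln2 / k = 0.693147 / 0.09968 = 6.954 h

6.95 h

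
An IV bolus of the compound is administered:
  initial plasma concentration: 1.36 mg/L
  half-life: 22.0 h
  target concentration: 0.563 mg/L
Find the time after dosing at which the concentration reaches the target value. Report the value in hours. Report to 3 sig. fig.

k = ln2 / t½ = 0.693147 / 22.0 = 0.03151 h⁻¹
t = ln(C₀ / C) / k = ln(1.360 / 0.563) / 0.03151
  = ln(2.416) / 0.03151 = 0.8821 / 0.03151 = 27.99 h

28.0 h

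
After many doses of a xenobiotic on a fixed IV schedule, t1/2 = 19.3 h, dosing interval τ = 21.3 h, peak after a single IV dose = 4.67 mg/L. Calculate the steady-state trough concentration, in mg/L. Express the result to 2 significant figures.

4.1 mg/L

k = ln2 / t½ = 0.693147 / 19.3 = 0.03591 h⁻¹
e^(−kτ) = e^(−0.03591 × 21.3) = 0.4654
Accumulation ratio R = 1 / (1 − e^(−kτ)) = 1 / (1 − 0.4654) = 1.871
Steady-state trough = C₀ × R × e^(−kτ) = 4.67 × 1.871 × 0.4654 = 4.066 mg/L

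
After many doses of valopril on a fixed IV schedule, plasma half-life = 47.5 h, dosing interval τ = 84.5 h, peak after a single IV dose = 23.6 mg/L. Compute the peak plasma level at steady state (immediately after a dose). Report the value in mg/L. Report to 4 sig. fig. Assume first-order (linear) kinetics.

k = ln2 / t½ = 0.693147 / 47.5 = 0.01459 h⁻¹
e^(−kτ) = e^(−0.01459 × 84.5) = 0.2915
Accumulation ratio R = 1 / (1 − e^(−kτ)) = 1 / (1 − 0.2915) = 1.411
Steady-state peak = C₀ × R = 23.6 × 1.411 = 33.30 mg/L

33.30 mg/L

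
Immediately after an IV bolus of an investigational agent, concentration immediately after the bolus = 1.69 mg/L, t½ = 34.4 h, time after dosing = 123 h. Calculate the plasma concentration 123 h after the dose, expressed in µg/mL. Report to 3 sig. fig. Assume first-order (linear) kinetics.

k = ln2 / t½ = 0.693147 / 34.4 = 0.02015 h⁻¹
C = C₀ · e^(−k·t) = 1.690 × e^(−0.02015 × 123)
  = 1.690 × 0.08387 = 0.1417 mg/L
(0.1417 mg/L = 0.1417 µg/mL)

0.142 µg/mL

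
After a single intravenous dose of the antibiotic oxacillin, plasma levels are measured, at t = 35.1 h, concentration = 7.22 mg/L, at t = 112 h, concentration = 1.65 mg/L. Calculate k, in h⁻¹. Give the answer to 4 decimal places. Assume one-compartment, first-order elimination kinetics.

k = ln(C₁/C₂) / (t₂ − t₁) = ln(7.22/1.65) / (112 − 35.1)
  = 1.476 / 76.90 = 0.01919 h⁻¹

0.0192 h⁻¹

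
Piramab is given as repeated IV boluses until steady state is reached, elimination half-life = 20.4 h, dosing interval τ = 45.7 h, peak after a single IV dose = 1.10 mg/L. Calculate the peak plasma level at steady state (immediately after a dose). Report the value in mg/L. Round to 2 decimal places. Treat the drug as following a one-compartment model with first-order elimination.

1.40 mg/L

k = ln2 / t½ = 0.693147 / 20.4 = 0.03398 h⁻¹
e^(−kτ) = e^(−0.03398 × 45.7) = 0.2116
Accumulation ratio R = 1 / (1 − e^(−kτ)) = 1 / (1 − 0.2116) = 1.268
Steady-state peak = C₀ × R = 1.10 × 1.268 = 1.395 mg/L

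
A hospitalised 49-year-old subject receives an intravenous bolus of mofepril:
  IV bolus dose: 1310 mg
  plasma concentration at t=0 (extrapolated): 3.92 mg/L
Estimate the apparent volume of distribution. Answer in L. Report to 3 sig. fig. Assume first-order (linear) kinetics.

334 L

Vd = Dose / C₀ = 1310 / 3.92 = 334.2 L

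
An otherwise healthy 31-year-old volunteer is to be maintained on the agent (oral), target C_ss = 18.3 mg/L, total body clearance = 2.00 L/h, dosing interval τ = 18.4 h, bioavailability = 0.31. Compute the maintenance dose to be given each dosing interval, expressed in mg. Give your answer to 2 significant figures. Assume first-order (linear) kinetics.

2200 mg

At steady state, F × (Dose/τ) = Css × CL.
Dose = Css × CL × τ / F = 18.3 × 2.000 × 18.4 / 0.31 = 2172 mg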